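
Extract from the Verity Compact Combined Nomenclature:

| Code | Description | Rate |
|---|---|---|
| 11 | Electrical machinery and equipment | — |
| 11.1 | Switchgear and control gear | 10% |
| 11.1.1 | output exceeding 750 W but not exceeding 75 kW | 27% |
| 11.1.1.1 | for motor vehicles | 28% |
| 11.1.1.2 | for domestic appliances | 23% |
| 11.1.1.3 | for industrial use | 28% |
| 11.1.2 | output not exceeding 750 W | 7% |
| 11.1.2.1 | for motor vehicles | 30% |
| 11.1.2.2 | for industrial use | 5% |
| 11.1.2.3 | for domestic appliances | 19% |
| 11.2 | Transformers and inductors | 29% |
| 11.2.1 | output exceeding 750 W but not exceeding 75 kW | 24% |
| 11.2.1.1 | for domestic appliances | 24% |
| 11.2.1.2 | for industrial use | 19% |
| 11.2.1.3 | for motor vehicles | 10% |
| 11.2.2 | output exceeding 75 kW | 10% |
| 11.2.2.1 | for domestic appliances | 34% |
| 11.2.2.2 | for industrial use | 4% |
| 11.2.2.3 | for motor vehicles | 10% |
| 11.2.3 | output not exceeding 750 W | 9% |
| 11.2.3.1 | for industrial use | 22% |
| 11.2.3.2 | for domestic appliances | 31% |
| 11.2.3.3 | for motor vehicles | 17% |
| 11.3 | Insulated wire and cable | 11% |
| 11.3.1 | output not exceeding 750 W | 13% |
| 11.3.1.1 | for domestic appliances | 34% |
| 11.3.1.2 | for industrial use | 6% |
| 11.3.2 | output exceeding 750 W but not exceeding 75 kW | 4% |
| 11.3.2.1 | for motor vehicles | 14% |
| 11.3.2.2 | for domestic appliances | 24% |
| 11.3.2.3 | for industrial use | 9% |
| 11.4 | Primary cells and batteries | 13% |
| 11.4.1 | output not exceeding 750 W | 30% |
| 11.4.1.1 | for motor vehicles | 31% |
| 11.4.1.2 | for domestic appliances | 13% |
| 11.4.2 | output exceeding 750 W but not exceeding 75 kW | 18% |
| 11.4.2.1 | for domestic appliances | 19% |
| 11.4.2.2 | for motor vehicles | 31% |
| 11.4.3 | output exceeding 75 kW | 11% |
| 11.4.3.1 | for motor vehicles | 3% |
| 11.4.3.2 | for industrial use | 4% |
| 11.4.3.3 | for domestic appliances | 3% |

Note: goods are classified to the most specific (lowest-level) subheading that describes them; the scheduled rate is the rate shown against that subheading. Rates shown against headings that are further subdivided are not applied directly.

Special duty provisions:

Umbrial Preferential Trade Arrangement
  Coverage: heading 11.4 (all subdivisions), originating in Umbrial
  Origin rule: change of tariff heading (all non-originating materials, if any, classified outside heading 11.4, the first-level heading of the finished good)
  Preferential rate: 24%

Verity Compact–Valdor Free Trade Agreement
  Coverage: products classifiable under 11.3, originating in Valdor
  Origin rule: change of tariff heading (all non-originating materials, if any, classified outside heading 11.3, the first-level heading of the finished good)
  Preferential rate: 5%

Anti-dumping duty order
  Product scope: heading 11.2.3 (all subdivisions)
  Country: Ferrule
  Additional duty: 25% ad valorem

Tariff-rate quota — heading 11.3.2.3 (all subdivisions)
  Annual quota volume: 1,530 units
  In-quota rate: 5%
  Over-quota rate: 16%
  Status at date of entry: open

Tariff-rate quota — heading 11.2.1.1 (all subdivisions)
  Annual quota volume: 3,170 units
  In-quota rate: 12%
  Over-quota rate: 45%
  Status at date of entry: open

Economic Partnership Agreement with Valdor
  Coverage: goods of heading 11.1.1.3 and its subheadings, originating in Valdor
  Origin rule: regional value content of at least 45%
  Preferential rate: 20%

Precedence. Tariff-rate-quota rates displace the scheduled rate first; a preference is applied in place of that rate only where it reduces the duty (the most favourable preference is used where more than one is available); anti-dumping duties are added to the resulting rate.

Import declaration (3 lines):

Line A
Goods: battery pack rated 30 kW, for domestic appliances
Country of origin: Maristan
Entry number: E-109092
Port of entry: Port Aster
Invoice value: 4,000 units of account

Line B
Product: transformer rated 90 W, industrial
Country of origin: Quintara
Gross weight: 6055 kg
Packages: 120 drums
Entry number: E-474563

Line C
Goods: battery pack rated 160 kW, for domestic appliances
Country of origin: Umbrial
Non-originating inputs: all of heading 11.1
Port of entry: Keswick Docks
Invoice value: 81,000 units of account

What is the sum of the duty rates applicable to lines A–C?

Line A: battery pack → 11.4; rated 30 kW → 11.4.2; for domestic appliances → 11.4.2.1. Scheduled 19%. No special measure applies. → 19%.
Line B: transformer → 11.2; rated 90 W → 11.2.3; industrial → 11.2.3.1. Scheduled 22%. No special measure applies. → 22%.
Line C: battery pack → 11.4; rated 160 kW → 11.4.3; for domestic appliances → 11.4.3.3. Scheduled 3%. Umbrial agreement on 11.4: CTH met → 24% available; preference 24% not lower than 3% → no reduction. → 3%.
Sum: 19% + 22% + 3% = 44%.

44%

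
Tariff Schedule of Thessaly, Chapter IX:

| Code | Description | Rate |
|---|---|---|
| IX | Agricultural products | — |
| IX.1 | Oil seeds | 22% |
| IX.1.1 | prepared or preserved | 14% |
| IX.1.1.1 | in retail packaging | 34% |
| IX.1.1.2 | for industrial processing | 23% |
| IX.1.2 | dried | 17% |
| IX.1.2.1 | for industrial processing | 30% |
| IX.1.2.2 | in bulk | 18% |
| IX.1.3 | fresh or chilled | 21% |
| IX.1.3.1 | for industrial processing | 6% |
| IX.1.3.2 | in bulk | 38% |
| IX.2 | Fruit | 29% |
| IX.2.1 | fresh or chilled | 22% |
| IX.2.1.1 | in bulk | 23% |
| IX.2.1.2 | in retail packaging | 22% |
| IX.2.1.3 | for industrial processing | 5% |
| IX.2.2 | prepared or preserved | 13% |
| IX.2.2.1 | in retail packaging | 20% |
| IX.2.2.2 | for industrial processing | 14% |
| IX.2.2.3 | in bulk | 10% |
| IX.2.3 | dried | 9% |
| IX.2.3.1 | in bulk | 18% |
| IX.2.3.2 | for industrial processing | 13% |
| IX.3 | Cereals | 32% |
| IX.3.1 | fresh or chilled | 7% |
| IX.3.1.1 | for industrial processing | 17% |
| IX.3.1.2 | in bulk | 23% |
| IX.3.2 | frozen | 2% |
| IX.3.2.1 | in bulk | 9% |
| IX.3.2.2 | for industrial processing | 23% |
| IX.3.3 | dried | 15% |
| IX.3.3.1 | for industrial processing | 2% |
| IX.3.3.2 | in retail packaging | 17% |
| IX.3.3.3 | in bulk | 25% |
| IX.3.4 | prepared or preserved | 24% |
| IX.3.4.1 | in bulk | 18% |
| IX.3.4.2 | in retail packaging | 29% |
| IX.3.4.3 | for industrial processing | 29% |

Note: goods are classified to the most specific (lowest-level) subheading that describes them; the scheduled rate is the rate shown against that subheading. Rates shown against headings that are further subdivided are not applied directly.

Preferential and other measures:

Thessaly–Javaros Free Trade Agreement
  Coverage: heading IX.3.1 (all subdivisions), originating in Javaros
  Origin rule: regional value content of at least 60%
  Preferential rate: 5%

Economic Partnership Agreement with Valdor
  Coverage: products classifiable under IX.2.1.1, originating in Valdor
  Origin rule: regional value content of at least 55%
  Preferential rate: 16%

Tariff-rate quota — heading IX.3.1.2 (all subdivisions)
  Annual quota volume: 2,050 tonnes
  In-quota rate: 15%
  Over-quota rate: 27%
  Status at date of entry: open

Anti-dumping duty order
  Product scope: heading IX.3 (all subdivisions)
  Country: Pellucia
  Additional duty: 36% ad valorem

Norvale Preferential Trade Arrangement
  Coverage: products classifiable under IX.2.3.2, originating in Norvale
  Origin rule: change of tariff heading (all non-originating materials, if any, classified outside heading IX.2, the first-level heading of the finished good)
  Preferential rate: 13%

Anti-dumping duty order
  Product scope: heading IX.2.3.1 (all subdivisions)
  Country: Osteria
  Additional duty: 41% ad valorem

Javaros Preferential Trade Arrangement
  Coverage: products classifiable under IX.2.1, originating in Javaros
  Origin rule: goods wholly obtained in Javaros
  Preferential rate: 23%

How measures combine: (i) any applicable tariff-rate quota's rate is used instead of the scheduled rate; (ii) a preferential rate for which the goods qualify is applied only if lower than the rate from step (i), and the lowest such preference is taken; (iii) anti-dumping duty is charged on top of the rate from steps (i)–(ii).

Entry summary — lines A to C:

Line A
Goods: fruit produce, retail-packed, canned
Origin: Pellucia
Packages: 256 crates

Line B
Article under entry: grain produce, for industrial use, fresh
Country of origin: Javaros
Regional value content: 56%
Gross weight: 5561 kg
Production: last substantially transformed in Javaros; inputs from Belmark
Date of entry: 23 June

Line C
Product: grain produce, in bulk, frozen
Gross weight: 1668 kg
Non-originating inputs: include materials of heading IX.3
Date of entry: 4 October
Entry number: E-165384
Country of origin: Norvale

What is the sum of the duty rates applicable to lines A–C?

Line A: fruit → IX.2; canned → IX.2.2; retail-packed → IX.2.2.1. Scheduled 20%. No special measure applies. → 20%.
Line B: grain → IX.3; fresh → IX.3.1; for industrial use → IX.3.1.1. Scheduled 17%. Javaros agreement on IX.3.1: RVC < 60%; Javaros agreement on IX.2.1: IX.3.1.1 not covered. → 17%.
Line C: grain → IX.3; frozen → IX.3.2; in bulk → IX.3.2.1. Scheduled 9%. Norvale agreement on IX.2.3.2: IX.3.2.1 not covered. → 9%.
Sum: 20% + 17% + 9% = 46%.

46%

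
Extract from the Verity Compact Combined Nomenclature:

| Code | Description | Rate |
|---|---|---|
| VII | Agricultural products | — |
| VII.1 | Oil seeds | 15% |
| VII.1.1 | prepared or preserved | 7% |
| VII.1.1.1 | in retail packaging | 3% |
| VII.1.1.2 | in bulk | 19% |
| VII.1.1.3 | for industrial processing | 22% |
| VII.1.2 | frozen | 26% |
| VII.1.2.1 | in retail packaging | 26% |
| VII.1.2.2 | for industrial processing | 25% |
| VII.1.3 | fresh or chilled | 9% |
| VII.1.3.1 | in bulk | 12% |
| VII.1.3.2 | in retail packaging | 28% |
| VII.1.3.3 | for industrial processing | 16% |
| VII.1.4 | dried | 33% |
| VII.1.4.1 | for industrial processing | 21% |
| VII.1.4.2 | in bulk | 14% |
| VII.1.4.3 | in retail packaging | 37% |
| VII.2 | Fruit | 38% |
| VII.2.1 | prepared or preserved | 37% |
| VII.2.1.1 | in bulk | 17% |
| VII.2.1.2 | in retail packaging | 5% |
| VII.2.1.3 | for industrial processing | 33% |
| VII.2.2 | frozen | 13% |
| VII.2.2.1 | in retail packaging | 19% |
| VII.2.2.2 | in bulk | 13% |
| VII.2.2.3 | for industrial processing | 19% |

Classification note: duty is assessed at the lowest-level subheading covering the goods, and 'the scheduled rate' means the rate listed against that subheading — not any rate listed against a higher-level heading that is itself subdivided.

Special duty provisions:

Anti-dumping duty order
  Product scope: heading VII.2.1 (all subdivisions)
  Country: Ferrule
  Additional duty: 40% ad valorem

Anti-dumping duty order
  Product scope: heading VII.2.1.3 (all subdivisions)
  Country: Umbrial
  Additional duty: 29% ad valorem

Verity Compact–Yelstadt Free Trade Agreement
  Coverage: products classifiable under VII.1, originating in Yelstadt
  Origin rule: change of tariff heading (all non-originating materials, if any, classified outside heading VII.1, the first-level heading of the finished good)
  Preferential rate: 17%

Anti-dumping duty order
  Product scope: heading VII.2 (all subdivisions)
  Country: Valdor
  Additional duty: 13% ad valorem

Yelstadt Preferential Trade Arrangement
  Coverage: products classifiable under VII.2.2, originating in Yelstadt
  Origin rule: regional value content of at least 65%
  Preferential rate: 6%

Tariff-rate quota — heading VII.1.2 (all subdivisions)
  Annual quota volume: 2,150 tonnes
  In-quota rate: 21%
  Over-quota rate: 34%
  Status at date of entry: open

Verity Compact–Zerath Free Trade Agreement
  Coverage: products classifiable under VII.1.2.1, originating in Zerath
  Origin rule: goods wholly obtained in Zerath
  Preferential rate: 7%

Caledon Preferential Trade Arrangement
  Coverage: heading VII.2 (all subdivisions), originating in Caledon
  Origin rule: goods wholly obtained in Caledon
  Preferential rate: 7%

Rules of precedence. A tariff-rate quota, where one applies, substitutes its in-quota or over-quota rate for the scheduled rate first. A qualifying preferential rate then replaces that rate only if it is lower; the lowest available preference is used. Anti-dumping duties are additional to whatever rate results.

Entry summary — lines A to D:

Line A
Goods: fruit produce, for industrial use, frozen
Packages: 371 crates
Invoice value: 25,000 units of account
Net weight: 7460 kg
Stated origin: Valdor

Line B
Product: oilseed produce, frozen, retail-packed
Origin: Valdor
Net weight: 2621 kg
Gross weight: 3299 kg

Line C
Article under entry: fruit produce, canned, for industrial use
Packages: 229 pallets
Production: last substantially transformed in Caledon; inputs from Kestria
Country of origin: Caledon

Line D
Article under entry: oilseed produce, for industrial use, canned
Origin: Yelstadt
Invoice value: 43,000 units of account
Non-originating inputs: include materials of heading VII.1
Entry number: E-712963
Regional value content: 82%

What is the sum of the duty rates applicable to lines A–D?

108%

Line A: fruit → VII.2; frozen → VII.2.2; for industrial use → VII.2.2.3. Scheduled 19%. anti-dumping (Valdor, VII.2): +13%; total 19% + 13% = 32%. → 32%.
Line B: oilseed → VII.1; frozen → VII.1.2; retail-packed → VII.1.2.1. Scheduled 26%. quota on VII.1.2 open → in-quota 21%. → 21%.
Line C: fruit → VII.2; canned → VII.2.1; for industrial use → VII.2.1.3. Scheduled 33%. Caledon agreement on VII.2: not wholly obtained. → 33%.
Line D: oilseed → VII.1; canned → VII.1.1; for industrial use → VII.1.1.3. Scheduled 22%. Yelstadt agreement on VII.1: CTH not met; Yelstadt agreement on VII.2.2: VII.1.1.3 not covered. → 22%.
Sum: 32% + 21% + 33% + 22% = 108%.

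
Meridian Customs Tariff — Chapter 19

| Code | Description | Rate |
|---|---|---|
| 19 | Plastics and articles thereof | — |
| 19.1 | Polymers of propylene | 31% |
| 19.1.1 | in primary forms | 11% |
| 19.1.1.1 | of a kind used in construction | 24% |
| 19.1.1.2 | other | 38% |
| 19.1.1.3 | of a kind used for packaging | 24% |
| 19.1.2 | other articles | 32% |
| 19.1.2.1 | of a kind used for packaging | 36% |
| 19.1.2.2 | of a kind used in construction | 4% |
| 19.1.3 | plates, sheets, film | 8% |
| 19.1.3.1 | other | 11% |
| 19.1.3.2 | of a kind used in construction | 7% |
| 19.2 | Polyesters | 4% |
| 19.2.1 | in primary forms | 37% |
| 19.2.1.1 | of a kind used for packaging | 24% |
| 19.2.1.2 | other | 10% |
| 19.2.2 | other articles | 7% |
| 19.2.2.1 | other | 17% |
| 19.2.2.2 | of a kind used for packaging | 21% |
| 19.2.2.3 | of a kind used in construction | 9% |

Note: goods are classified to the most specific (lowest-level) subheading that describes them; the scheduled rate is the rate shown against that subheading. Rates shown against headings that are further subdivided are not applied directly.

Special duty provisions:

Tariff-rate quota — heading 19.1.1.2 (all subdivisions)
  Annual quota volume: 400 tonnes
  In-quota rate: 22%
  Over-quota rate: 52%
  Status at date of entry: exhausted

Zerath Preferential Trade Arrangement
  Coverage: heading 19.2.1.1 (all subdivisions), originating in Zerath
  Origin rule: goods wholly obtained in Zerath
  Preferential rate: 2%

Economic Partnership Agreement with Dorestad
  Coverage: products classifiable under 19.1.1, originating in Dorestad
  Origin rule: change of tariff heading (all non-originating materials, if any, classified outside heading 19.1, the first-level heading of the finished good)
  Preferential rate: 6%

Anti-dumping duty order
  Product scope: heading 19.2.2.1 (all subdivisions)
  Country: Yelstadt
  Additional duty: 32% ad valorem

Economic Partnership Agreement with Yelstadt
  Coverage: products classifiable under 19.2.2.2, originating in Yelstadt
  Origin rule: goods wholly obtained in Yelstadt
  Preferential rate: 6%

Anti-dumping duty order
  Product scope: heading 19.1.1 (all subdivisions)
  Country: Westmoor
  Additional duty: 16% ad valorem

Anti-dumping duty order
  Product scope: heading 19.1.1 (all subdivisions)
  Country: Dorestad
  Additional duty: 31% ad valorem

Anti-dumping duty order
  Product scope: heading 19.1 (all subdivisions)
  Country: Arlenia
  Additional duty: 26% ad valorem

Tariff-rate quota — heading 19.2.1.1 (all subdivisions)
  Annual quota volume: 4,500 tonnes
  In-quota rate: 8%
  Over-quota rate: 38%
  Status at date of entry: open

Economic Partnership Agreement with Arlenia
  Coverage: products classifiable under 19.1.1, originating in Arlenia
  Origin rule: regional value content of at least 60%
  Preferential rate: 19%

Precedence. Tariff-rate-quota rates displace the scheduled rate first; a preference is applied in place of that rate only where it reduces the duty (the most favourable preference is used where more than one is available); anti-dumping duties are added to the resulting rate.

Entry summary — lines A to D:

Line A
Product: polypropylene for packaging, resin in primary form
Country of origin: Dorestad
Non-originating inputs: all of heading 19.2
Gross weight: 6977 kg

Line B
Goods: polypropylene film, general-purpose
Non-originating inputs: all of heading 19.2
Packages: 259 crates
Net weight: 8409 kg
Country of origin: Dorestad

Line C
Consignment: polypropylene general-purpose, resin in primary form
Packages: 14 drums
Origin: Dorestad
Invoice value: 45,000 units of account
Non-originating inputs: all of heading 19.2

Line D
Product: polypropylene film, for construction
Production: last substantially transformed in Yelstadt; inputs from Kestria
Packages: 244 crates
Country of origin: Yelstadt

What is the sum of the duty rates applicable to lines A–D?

92%

Line A: polypropylene → 19.1; resin in primary form → 19.1.1; for packaging → 19.1.1.3. Scheduled 24%. Dorestad agreement on 19.1.1: CTH met → 6% available; preferential 6%; anti-dumping (Dorestad, 19.1.1): +31%; total 6% + 31% = 37%. → 37%.
Line B: polypropylene → 19.1; film → 19.1.3; general-purpose → 19.1.3.1. Scheduled 11%. Dorestad agreement on 19.1.1: 19.1.3.1 not covered. → 11%.
Line C: polypropylene → 19.1; resin in primary form → 19.1.1; general-purpose → 19.1.1.2. Scheduled 38%. quota on 19.1.1.2 exhausted → over-quota 52%; Dorestad agreement on 19.1.1: CTH met → 6% available; preferential 6%; anti-dumping (Dorestad, 19.1.1): +31%; total 6% + 31% = 37%. → 37%.
Line D: polypropylene → 19.1; film → 19.1.3; for construction → 19.1.3.2. Scheduled 7%. Yelstadt agreement on 19.2.2.2: 19.1.3.2 not covered. → 7%.
Sum: 37% + 11% + 37% + 7% = 92%.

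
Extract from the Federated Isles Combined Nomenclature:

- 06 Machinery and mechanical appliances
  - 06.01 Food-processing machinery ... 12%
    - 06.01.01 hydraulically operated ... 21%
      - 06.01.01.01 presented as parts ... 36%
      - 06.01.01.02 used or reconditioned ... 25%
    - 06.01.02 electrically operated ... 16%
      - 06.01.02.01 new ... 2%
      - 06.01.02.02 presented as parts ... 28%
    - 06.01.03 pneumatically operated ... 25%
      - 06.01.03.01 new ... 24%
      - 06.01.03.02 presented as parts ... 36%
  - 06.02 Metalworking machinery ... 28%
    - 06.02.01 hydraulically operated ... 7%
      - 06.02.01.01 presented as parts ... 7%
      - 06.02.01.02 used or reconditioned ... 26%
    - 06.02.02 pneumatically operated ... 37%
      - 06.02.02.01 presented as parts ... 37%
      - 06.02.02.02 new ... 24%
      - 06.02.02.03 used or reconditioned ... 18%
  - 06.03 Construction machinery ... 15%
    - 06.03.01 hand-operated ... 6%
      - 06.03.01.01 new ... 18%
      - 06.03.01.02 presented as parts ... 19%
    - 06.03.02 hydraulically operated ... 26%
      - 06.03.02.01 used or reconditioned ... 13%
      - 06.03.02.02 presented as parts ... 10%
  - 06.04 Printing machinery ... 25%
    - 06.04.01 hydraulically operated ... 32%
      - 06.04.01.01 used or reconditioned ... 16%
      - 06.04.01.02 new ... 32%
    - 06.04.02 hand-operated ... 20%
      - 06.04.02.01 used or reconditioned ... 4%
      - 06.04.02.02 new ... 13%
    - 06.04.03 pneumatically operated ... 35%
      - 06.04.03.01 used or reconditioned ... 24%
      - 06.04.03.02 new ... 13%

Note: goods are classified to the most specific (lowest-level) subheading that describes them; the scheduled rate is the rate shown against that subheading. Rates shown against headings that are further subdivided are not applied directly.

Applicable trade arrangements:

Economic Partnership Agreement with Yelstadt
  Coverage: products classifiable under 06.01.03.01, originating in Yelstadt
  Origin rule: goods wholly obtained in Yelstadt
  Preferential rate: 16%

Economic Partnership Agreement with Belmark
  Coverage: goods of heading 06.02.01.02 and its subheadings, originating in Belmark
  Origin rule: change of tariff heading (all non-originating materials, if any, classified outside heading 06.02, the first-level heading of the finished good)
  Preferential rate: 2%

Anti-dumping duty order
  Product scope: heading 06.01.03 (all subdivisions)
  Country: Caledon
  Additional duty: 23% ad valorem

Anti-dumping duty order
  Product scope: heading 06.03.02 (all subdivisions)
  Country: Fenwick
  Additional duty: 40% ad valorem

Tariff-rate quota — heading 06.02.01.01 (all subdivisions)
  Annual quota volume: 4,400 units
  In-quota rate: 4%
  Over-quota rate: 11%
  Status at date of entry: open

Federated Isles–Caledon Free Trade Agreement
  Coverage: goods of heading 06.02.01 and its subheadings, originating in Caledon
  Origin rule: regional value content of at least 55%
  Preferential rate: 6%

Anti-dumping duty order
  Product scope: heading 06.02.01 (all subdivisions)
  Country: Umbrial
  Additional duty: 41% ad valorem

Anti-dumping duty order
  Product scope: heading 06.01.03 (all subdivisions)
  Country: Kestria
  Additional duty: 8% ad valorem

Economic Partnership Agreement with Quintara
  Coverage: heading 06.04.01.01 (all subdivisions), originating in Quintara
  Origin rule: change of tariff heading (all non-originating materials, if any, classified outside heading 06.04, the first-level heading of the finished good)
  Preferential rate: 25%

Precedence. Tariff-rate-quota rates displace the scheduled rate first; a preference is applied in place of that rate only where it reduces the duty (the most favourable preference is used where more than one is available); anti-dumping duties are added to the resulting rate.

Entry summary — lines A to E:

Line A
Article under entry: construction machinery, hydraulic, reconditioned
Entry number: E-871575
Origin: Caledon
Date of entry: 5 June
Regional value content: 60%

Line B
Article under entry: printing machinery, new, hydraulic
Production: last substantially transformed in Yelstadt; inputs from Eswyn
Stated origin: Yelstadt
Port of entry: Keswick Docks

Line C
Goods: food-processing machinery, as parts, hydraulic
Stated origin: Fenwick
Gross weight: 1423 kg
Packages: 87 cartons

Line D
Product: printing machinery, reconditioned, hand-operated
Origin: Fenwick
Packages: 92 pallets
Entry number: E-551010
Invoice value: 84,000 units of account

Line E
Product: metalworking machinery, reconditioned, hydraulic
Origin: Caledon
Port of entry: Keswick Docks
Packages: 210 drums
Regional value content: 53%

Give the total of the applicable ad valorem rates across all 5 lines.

Line A: construction → 06.03; hydraulic → 06.03.02; reconditioned → 06.03.02.01. Scheduled 13%. Caledon agreement on 06.02.01: 06.03.02.01 not covered. → 13%.
Line B: printing → 06.04; hydraulic → 06.04.01; new → 06.04.01.02. Scheduled 32%. Yelstadt agreement on 06.01.03.01: 06.04.01.02 not covered. → 32%.
Line C: food-processing → 06.01; hydraulic → 06.01.01; as parts → 06.01.01.01. Scheduled 36%. No special measure applies. → 36%.
Line D: printing → 06.04; hand-operated → 06.04.02; reconditioned → 06.04.02.01. Scheduled 4%. No special measure applies. → 4%.
Line E: metalworking → 06.02; hydraulic → 06.02.01; reconditioned → 06.02.01.02. Scheduled 26%. Caledon agreement on 06.02.01: RVC < 55%. → 26%.
Sum: 13% + 32% + 36% + 4% + 26% = 111%.

111%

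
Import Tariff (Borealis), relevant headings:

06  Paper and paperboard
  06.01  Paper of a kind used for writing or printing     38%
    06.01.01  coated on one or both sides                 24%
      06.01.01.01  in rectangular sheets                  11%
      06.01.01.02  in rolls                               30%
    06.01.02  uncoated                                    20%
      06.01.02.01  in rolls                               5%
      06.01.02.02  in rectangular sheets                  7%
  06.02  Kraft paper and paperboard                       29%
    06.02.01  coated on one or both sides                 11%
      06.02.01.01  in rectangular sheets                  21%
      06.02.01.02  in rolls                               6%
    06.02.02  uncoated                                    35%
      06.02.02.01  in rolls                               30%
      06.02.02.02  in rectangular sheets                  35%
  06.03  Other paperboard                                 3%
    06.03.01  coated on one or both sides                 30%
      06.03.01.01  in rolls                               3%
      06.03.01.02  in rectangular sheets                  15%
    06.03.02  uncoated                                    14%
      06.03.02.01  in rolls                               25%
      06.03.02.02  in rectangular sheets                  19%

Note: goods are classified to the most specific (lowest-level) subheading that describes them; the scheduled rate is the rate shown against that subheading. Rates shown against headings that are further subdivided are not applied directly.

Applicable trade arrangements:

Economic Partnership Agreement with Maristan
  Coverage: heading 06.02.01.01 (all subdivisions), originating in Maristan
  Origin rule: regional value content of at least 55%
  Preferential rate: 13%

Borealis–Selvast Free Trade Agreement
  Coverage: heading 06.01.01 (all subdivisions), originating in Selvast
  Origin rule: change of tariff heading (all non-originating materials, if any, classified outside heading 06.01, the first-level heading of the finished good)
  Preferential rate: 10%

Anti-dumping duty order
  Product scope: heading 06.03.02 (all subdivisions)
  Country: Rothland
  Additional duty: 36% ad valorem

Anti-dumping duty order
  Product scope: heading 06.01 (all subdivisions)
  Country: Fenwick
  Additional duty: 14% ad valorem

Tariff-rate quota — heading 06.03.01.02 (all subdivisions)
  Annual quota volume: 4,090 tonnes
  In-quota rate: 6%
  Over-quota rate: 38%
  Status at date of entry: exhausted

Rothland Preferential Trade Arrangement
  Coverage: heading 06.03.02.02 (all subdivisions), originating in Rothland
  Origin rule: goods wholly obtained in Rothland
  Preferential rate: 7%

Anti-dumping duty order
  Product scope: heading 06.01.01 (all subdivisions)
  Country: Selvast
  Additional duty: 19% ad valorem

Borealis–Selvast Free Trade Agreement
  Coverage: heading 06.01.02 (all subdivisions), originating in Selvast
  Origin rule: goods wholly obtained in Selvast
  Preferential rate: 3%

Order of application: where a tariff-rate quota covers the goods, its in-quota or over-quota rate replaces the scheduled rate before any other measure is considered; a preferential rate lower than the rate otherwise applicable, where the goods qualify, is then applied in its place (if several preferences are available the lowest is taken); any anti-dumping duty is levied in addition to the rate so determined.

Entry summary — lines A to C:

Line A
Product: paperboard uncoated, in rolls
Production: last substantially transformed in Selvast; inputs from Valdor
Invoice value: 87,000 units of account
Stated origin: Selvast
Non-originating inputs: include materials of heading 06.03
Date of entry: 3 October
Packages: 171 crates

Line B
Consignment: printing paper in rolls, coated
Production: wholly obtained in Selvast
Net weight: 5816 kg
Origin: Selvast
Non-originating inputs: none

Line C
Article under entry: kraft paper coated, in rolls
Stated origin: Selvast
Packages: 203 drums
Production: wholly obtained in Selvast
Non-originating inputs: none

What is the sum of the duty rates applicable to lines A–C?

60%

Line A: paperboard → 06.03; uncoated → 06.03.02; in rolls → 06.03.02.01. Scheduled 25%. Selvast agreement on 06.01.01: 06.03.02.01 not covered; Selvast agreement on 06.01.02: 06.03.02.01 not covered. → 25%.
Line B: printing paper → 06.01; coated → 06.01.01; in rolls → 06.01.01.02. Scheduled 30%. Selvast agreement on 06.01.01: CTH met → 10% available; Selvast agreement on 06.01.02: 06.01.01.02 not covered; preferential 10%; anti-dumping (Selvast, 06.01.01): +19%; total 10% + 19% = 29%. → 29%.
Line C: kraft paper → 06.02; coated → 06.02.01; in rolls → 06.02.01.02. Scheduled 6%. Selvast agreement on 06.01.01: 06.02.01.02 not covered; Selvast agreement on 06.01.02: 06.02.01.02 not covered. → 6%.
Sum: 25% + 29% + 6% = 60%.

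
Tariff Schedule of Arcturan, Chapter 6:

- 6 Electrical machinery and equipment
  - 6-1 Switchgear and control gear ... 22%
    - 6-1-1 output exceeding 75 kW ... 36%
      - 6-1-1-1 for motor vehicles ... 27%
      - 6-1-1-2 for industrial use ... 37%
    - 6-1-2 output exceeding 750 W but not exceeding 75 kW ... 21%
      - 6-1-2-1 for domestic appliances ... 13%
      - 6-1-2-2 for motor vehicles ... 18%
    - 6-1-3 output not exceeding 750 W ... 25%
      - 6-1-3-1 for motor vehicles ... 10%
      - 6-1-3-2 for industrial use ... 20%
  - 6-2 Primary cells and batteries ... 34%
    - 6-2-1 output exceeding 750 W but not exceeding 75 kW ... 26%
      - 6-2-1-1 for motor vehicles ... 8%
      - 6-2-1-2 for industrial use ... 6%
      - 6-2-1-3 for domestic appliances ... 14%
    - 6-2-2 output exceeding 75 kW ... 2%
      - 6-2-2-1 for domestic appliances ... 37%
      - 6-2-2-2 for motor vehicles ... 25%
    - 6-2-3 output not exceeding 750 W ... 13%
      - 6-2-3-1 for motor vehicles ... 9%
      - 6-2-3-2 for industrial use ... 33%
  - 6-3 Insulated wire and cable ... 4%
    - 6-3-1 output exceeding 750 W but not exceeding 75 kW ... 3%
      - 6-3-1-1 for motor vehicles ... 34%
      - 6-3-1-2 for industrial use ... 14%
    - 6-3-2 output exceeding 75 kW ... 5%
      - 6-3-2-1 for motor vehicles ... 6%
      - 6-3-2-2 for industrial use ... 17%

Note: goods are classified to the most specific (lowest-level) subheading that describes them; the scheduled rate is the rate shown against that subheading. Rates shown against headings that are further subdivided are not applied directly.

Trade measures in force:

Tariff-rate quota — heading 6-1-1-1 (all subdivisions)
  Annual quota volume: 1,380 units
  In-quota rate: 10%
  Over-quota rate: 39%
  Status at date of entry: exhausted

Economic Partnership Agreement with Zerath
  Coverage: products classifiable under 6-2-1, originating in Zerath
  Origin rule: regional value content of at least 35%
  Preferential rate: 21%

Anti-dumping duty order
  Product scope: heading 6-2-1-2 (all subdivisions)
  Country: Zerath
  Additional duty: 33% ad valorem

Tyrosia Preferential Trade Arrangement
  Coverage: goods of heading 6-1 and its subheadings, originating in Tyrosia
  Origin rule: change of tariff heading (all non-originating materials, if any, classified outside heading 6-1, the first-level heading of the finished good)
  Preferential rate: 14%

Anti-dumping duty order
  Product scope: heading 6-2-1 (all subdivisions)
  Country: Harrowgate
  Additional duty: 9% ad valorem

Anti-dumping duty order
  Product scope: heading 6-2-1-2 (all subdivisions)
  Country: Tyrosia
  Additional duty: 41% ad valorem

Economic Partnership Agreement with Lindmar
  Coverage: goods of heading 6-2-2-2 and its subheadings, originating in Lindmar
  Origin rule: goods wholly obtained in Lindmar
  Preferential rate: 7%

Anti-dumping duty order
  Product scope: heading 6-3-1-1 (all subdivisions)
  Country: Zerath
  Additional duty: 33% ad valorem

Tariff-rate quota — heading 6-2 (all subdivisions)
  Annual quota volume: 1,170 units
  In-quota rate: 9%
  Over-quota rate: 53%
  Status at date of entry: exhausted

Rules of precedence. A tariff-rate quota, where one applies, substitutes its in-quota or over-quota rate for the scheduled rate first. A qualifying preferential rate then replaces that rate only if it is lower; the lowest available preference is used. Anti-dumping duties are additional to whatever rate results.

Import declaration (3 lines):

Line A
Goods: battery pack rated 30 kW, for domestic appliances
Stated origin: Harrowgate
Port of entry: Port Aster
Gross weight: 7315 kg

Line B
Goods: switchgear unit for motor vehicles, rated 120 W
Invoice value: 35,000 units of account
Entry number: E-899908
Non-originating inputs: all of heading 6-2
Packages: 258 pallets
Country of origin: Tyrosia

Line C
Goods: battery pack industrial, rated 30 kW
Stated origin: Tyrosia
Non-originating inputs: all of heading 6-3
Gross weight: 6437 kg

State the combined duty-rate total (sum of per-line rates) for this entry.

Line A: battery pack → 6-2; rated 30 kW → 6-2-1; for domestic appliances → 6-2-1-3. Scheduled 14%. quota on 6-2 exhausted → over-quota 53%; anti-dumping (Harrowgate, 6-2-1): +9%; total 53% + 9% = 62%. → 62%.
Line B: switchgear unit → 6-1; rated 120 W → 6-1-3; for motor vehicles → 6-1-3-1. Scheduled 10%. Tyrosia agreement on 6-1: CTH met → 14% available; preference 14% not lower than 10% → no reduction. → 10%.
Line C: battery pack → 6-2; rated 30 kW → 6-2-1; industrial → 6-2-1-2. Scheduled 6%. quota on 6-2 exhausted → over-quota 53%; Tyrosia agreement on 6-1: 6-2-1-2 not covered; anti-dumping (Tyrosia, 6-2-1-2): +41%; total 53% + 41% = 94%. → 94%.
Sum: 62% + 10% + 94% = 166%.

166%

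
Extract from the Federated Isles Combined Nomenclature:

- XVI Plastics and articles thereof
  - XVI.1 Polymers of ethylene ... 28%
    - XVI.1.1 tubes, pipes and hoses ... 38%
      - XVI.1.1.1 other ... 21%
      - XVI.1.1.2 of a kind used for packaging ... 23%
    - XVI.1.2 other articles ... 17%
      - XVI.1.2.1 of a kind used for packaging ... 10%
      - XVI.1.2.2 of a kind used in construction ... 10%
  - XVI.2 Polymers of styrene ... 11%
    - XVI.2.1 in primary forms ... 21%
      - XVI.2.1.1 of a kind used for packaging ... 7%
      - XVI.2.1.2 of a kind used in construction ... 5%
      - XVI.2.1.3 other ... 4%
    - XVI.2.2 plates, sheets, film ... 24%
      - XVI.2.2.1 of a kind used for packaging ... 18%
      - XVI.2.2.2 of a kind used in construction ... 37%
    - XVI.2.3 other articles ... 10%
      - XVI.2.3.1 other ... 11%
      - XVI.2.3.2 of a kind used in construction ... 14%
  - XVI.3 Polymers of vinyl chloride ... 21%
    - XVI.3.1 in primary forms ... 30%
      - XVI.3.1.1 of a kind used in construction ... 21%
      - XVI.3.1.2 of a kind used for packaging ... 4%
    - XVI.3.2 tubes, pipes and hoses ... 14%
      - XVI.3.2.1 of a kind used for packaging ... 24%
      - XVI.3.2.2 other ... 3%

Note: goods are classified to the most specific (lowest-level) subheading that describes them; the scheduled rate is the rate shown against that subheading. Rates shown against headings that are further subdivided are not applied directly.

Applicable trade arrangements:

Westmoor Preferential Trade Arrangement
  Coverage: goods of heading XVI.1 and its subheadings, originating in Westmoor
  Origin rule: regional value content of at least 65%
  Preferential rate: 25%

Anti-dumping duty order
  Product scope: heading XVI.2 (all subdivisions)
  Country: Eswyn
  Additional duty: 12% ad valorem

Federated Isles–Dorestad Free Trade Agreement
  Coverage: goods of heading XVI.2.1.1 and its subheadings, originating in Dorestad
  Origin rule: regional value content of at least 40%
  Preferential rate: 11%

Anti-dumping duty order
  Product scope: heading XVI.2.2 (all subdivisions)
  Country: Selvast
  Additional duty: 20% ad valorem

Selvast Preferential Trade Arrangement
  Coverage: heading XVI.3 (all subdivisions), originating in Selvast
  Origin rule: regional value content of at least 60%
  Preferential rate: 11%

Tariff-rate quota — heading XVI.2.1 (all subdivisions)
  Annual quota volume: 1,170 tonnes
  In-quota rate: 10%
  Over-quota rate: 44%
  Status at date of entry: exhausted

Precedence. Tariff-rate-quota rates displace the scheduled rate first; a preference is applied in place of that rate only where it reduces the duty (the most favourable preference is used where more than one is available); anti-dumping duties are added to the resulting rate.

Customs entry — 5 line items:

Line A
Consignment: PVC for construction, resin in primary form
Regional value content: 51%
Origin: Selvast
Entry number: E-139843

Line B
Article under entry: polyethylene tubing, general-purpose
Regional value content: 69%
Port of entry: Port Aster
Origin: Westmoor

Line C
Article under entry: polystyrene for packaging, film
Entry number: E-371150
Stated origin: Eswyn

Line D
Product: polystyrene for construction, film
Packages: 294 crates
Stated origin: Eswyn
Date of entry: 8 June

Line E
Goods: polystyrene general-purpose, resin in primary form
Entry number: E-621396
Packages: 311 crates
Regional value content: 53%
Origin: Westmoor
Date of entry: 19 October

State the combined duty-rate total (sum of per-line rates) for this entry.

Line A: PVC → XVI.3; resin in primary form → XVI.3.1; for construction → XVI.3.1.1. Scheduled 21%. Selvast agreement on XVI.3: RVC < 60%. → 21%.
Line B: polyethylene → XVI.1; tubing → XVI.1.1; general-purpose → XVI.1.1.1. Scheduled 21%. Westmoor agreement on XVI.1: RVC ≥ 65% → 25% available; preference 25% not lower than 21% → no reduction. → 21%.
Line C: polystyrene → XVI.2; film → XVI.2.2; for packaging → XVI.2.2.1. Scheduled 18%. anti-dumping (Eswyn, XVI.2): +12%; total 18% + 12% = 30%. → 30%.
Line D: polystyrene → XVI.2; film → XVI.2.2; for construction → XVI.2.2.2. Scheduled 37%. anti-dumping (Eswyn, XVI.2): +12%; total 37% + 12% = 49%. → 49%.
Line E: polystyrene → XVI.2; resin in primary form → XVI.2.1; general-purpose → XVI.2.1.3. Scheduled 4%. quota on XVI.2.1 exhausted → over-quota 44%; Westmoor agreement on XVI.1: XVI.2.1.3 not covered. → 44%.
Sum: 21% + 21% + 30% + 49% + 44% = 165%.

165%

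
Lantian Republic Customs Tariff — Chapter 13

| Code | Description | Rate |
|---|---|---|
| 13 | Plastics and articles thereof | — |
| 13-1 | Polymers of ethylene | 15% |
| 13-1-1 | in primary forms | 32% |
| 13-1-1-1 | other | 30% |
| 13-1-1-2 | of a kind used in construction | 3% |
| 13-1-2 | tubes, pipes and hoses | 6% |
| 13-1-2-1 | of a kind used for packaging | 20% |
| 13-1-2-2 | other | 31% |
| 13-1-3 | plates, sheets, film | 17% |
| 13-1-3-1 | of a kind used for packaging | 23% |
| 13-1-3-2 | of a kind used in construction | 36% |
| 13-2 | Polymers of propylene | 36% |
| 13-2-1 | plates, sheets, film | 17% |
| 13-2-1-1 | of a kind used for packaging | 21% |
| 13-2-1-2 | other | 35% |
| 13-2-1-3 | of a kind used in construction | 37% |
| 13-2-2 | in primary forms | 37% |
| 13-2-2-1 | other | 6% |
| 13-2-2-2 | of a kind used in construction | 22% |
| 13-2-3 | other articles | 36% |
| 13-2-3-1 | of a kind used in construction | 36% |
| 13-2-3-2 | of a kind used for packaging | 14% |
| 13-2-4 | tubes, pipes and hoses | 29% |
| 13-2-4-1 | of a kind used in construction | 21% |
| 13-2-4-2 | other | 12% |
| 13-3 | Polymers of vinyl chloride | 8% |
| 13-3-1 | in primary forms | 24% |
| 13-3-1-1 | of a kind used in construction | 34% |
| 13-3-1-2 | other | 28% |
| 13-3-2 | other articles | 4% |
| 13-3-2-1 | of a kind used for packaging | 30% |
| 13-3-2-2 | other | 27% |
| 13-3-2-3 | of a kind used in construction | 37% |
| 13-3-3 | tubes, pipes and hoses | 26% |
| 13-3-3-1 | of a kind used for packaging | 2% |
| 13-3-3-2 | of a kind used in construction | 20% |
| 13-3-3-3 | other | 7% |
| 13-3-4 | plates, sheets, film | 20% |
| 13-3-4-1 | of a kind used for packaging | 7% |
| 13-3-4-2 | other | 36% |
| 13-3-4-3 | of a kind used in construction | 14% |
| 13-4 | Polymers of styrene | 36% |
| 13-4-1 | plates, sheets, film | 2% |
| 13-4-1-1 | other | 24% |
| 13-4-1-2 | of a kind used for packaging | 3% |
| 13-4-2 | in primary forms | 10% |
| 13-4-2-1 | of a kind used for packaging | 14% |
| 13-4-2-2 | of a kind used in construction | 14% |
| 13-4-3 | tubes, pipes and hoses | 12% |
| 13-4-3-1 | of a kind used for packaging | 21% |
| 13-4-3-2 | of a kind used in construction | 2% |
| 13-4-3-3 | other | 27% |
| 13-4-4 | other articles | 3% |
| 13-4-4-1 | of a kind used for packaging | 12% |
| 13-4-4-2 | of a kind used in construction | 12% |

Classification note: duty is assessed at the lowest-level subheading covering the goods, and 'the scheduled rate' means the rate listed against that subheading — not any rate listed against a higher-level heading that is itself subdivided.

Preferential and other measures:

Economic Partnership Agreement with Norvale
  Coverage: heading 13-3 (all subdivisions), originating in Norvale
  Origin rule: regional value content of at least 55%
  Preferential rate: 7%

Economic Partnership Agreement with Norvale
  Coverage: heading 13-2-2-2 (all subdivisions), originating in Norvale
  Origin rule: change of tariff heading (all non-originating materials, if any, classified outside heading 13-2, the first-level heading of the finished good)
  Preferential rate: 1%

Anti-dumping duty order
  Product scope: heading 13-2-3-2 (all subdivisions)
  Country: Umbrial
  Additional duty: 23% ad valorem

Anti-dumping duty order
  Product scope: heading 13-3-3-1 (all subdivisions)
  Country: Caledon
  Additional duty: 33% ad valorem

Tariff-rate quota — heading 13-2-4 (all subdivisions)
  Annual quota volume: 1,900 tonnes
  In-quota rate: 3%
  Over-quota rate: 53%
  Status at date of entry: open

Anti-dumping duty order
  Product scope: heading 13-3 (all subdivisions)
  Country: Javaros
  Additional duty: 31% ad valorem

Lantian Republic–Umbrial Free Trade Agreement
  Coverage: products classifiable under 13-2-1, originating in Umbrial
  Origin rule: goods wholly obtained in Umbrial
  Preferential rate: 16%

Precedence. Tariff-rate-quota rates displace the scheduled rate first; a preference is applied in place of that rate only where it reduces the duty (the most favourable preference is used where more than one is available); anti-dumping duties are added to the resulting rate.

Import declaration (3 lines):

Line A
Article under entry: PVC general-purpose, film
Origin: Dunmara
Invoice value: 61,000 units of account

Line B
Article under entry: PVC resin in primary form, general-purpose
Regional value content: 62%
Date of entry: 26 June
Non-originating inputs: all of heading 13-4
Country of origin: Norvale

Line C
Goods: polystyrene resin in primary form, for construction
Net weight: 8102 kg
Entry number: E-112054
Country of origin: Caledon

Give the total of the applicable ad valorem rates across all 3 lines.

Line A: PVC → 13-3; film → 13-3-4; general-purpose → 13-3-4-2. Scheduled 36%. No special measure applies. → 36%.
Line B: PVC → 13-3; resin in primary form → 13-3-1; general-purpose → 13-3-1-2. Scheduled 28%. Norvale agreement on 13-3: RVC ≥ 55% → 7% available; Norvale agreement on 13-2-2-2: 13-3-1-2 not covered; preferential 7%. → 7%.
Line C: polystyrene → 13-4; resin in primary form → 13-4-2; for construction → 13-4-2-2. Scheduled 14%. No special measure applies. → 14%.
Sum: 36% + 7% + 14% = 57%.

57%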